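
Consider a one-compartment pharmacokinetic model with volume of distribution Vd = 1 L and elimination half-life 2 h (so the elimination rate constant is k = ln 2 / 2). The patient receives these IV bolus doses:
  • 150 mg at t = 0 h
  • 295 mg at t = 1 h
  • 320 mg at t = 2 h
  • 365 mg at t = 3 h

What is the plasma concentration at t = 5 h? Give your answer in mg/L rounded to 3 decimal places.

k = ln 2 / 2 = 0.34657 per h
Dose 1 (150 mg at t=0 h): 150·exp(−0.34657·5) = 26.517 mg/L
Dose 2 (295 mg at t=1 h): 295·exp(−0.34657·4) = 73.750 mg/L
Dose 3 (320 mg at t=2 h): 320·exp(−0.34657·3) = 113.137 mg/L
Dose 4 (365 mg at t=3 h): 365·exp(−0.34657·2) = 182.500 mg/L
C(5) = 26.517 + 73.750 + 113.137 + 182.500 = 395.904 mg/L

395.904 mg/L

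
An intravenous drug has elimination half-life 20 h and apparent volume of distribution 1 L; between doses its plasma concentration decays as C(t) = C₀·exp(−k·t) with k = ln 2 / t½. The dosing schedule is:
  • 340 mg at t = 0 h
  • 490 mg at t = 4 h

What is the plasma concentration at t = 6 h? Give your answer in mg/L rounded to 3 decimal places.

k = ln 2 / 20 = 0.03466 per h
Dose 1 (340 mg at t=0 h): 340·exp(−0.03466·6) = 276.166 mg/L
Dose 2 (490 mg at t=4 h): 490·exp(−0.03466·2) = 457.186 mg/L
C(6) = 276.166 + 457.186 = 733.352 mg/L

733.352 mg/L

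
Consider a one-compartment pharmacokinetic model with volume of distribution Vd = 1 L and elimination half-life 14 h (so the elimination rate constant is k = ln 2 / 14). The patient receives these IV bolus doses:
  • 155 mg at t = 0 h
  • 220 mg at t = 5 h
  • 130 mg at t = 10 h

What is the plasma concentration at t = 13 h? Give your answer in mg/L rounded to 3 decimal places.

341.539 mg/L

k = ln 2 / 14 = 0.04951 per h
Dose 1 (155 mg at t=0 h): 155·exp(−0.04951·13) = 81.434 mg/L
Dose 2 (220 mg at t=5 h): 220·exp(−0.04951·8) = 148.049 mg/L
Dose 3 (130 mg at t=10 h): 130·exp(−0.04951·3) = 112.056 mg/L
C(13) = 81.434 + 148.049 + 112.056 = 341.539 mg/L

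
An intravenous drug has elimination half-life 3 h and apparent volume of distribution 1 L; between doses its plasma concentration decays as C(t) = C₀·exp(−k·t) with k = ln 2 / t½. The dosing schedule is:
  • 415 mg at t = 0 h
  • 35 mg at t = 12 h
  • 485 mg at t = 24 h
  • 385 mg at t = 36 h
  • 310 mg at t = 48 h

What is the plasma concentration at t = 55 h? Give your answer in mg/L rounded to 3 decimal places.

66.665 mg/L

k = ln 2 / 3 = 0.23105 per h
Dose 1 (415 mg at t=0 h): 415·exp(−0.23105·55) = 0.001 mg/L
Dose 2 (35 mg at t=12 h): 35·exp(−0.23105·43) = 0.002 mg/L
Dose 3 (485 mg at t=24 h): 485·exp(−0.23105·31) = 0.376 mg/L
Dose 4 (385 mg at t=36 h): 385·exp(−0.23105·19) = 4.775 mg/L
Dose 5 (310 mg at t=48 h): 310·exp(−0.23105·7) = 61.512 mg/L
C(55) = 0.001 + 0.002 + 0.376 + 4.775 + 61.512 = 66.665 mg/L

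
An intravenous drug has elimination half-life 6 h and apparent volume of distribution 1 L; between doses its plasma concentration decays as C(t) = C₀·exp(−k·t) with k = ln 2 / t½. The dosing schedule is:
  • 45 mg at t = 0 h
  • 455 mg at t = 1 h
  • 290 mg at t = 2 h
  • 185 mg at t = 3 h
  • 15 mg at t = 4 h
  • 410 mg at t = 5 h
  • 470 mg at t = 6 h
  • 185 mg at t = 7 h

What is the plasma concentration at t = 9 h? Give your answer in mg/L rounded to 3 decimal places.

1164.034 mg/L

k = ln 2 / 6 = 0.11552 per h
Dose 1 (45 mg at t=0 h): 45·exp(−0.11552·9) = 15.910 mg/L
Dose 2 (455 mg at t=1 h): 455·exp(−0.11552·8) = 180.567 mg/L
Dose 3 (290 mg at t=2 h): 290·exp(−0.11552·7) = 129.180 mg/L
Dose 4 (185 mg at t=3 h): 185·exp(−0.11552·6) = 92.500 mg/L
Dose 5 (15 mg at t=4 h): 15·exp(−0.11552·5) = 8.418 mg/L
Dose 6 (410 mg at t=5 h): 410·exp(−0.11552·4) = 258.284 mg/L
Dose 7 (470 mg at t=6 h): 470·exp(−0.11552·3) = 332.340 mg/L
Dose 8 (185 mg at t=7 h): 185·exp(−0.11552·2) = 146.835 mg/L
C(9) = 15.910 + 180.567 + 129.180 + 92.500 + 8.418 + 258.284 + 332.340 + 146.835 = 1164.034 mg/L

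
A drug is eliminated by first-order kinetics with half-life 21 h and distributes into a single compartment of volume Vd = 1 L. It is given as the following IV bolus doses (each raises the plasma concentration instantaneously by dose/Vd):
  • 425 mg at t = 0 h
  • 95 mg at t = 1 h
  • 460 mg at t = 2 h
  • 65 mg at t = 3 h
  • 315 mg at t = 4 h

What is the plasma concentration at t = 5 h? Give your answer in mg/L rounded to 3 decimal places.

k = ln 2 / 21 = 0.03301 per h
Dose 1 (425 mg at t=0 h): 425·exp(−0.03301·5) = 360.342 mg/L
Dose 2 (95 mg at t=1 h): 95·exp(−0.03301·4) = 83.250 mg/L
Dose 3 (460 mg at t=2 h): 460·exp(−0.03301·3) = 416.633 mg/L
Dose 4 (65 mg at t=3 h): 65·exp(−0.03301·2) = 60.848 mg/L
Dose 5 (315 mg at t=4 h): 315·exp(−0.03301·1) = 304.773 mg/L
C(5) = 360.342 + 83.250 + 416.633 + 60.848 + 304.773 = 1225.845 mg/L

1225.845 mg/L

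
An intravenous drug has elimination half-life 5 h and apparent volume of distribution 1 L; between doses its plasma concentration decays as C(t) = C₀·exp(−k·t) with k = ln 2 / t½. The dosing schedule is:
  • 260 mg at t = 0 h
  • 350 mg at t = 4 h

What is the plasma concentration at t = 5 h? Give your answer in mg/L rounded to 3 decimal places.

434.693 mg/L

k = ln 2 / 5 = 0.13863 per h
Dose 1 (260 mg at t=0 h): 260·exp(−0.13863·5) = 130.000 mg/L
Dose 2 (350 mg at t=4 h): 350·exp(−0.13863·1) = 304.693 mg/L
C(5) = 130.000 + 304.693 = 434.693 mg/L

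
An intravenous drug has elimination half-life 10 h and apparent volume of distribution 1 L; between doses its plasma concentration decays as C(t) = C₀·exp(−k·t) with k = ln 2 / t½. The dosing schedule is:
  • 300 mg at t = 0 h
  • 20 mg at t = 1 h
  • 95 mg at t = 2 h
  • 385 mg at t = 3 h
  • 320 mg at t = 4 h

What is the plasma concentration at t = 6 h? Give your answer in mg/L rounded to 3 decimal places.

k = ln 2 / 10 = 0.06931 per h
Dose 1 (300 mg at t=0 h): 300·exp(−0.06931·6) = 197.926 mg/L
Dose 2 (20 mg at t=1 h): 20·exp(−0.06931·5) = 14.142 mg/L
Dose 3 (95 mg at t=2 h): 95·exp(−0.06931·4) = 71.997 mg/L
Dose 4 (385 mg at t=3 h): 385·exp(−0.06931·3) = 312.717 mg/L
Dose 5 (320 mg at t=4 h): 320·exp(−0.06931·2) = 278.576 mg/L
C(6) = 197.926 + 14.142 + 71.997 + 312.717 + 278.576 = 875.358 mg/L

875.358 mg/L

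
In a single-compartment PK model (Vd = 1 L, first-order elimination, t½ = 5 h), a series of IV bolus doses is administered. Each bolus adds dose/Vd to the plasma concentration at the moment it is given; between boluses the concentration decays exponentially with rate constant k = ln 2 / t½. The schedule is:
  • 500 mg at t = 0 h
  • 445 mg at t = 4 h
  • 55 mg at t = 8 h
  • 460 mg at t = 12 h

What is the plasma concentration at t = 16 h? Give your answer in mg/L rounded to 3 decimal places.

k = ln 2 / 5 = 0.13863 per h
Dose 1 (500 mg at t=0 h): 500·exp(−0.13863·16) = 54.409 mg/L
Dose 2 (445 mg at t=4 h): 445·exp(−0.13863·12) = 84.312 mg/L
Dose 3 (55 mg at t=8 h): 55·exp(−0.13863·8) = 18.143 mg/L
Dose 4 (460 mg at t=12 h): 460·exp(−0.13863·4) = 264.201 mg/L
C(16) = 54.409 + 84.312 + 18.143 + 264.201 = 421.065 mg/L

421.065 mg/L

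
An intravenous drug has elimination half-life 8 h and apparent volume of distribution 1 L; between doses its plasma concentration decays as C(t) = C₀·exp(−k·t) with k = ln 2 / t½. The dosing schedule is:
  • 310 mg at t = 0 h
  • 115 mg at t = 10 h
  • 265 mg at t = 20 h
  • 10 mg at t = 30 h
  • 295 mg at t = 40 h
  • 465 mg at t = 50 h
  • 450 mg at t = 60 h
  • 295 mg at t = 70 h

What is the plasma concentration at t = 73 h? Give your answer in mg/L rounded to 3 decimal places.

k = ln 2 / 8 = 0.08664 per h
Dose 1 (310 mg at t=0 h): 310·exp(−0.08664·73) = 0.555 mg/L
Dose 2 (115 mg at t=10 h): 115·exp(−0.08664·63) = 0.490 mg/L
Dose 3 (265 mg at t=20 h): 265·exp(−0.08664·53) = 2.685 mg/L
Dose 4 (10 mg at t=30 h): 10·exp(−0.08664·43) = 0.241 mg/L
Dose 5 (295 mg at t=40 h): 295·exp(−0.08664·33) = 16.907 mg/L
Dose 6 (465 mg at t=50 h): 465·exp(−0.08664·23) = 63.386 mg/L
Dose 7 (450 mg at t=60 h): 450·exp(−0.08664·13) = 145.894 mg/L
Dose 8 (295 mg at t=70 h): 295·exp(−0.08664·3) = 227.476 mg/L
C(73) = 0.555 + 0.490 + 2.685 + 0.241 + 16.907 + 63.386 + 145.894 + 227.476 = 457.634 mg/L

457.634 mg/L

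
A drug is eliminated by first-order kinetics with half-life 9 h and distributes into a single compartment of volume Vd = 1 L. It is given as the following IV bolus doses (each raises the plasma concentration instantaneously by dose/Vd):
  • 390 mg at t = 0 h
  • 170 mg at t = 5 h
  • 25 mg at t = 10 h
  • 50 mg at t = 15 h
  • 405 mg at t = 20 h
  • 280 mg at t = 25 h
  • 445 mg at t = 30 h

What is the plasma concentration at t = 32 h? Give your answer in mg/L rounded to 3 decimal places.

k = ln 2 / 9 = 0.07702 per h
Dose 1 (390 mg at t=0 h): 390·exp(−0.07702·32) = 33.169 mg/L
Dose 2 (170 mg at t=5 h): 170·exp(−0.07702·27) = 21.250 mg/L
Dose 3 (25 mg at t=10 h): 25·exp(−0.07702·22) = 4.593 mg/L
Dose 4 (50 mg at t=15 h): 50·exp(−0.07702·17) = 13.501 mg/L
Dose 5 (405 mg at t=20 h): 405·exp(−0.07702·12) = 160.724 mg/L
Dose 6 (280 mg at t=25 h): 280·exp(−0.07702·7) = 163.314 mg/L
Dose 7 (445 mg at t=30 h): 445·exp(−0.07702·2) = 381.474 mg/L
C(32) = 33.169 + 21.250 + 4.593 + 13.501 + 160.724 + 163.314 + 381.474 = 778.025 mg/L

778.025 mg/L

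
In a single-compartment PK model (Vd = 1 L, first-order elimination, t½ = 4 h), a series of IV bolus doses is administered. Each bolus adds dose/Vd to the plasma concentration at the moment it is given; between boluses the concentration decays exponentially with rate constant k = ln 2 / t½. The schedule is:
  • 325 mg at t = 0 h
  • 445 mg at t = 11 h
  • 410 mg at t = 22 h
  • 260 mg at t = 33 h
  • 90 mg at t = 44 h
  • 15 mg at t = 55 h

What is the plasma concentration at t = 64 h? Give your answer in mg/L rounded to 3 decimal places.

k = ln 2 / 4 = 0.17329 per h
Dose 1 (325 mg at t=0 h): 325·exp(−0.17329·64) = 0.005 mg/L
Dose 2 (445 mg at t=11 h): 445·exp(−0.17329·53) = 0.046 mg/L
Dose 3 (410 mg at t=22 h): 410·exp(−0.17329·42) = 0.283 mg/L
Dose 4 (260 mg at t=33 h): 260·exp(−0.17329·31) = 1.208 mg/L
Dose 5 (90 mg at t=44 h): 90·exp(−0.17329·20) = 2.812 mg/L
Dose 6 (15 mg at t=55 h): 15·exp(−0.17329·9) = 3.153 mg/L
C(64) = 0.005 + 0.046 + 0.283 + 1.208 + 2.812 + 3.153 = 7.507 mg/L

7.507 mg/L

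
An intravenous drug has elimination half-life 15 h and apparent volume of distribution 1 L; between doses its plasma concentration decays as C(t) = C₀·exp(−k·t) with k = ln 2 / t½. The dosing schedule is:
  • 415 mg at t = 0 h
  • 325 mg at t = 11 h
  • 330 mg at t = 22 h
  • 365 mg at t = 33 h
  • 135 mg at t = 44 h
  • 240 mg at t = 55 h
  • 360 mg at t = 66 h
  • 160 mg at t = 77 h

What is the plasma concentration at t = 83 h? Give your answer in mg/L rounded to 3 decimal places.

k = ln 2 / 15 = 0.04621 per h
Dose 1 (415 mg at t=0 h): 415·exp(−0.04621·83) = 8.961 mg/L
Dose 2 (325 mg at t=11 h): 325·exp(−0.04621·72) = 11.666 mg/L
Dose 3 (330 mg at t=22 h): 330·exp(−0.04621·61) = 19.694 mg/L
Dose 4 (365 mg at t=33 h): 365·exp(−0.04621·50) = 36.213 mg/L
Dose 5 (135 mg at t=44 h): 135·exp(−0.04621·39) = 22.267 mg/L
Dose 6 (240 mg at t=55 h): 240·exp(−0.04621·28) = 65.809 mg/L
Dose 7 (360 mg at t=66 h): 360·exp(−0.04621·17) = 164.110 mg/L
Dose 8 (160 mg at t=77 h): 160·exp(−0.04621·6) = 121.257 mg/L
C(83) = 8.961 + 11.666 + 19.694 + 36.213 + 22.267 + 65.809 + 164.110 + 121.257 = 449.977 mg/L

449.977 mg/L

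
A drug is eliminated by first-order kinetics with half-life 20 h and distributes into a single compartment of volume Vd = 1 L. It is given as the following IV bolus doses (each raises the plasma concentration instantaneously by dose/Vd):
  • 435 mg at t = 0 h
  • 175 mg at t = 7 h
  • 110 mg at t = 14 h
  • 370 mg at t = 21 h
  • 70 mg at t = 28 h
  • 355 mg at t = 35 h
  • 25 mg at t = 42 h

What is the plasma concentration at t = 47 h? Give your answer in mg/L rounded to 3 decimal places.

k = ln 2 / 20 = 0.03466 per h
Dose 1 (435 mg at t=0 h): 435·exp(−0.03466·47) = 85.324 mg/L
Dose 2 (175 mg at t=7 h): 175·exp(−0.03466·40) = 43.750 mg/L
Dose 3 (110 mg at t=14 h): 110·exp(−0.03466·33) = 35.050 mg/L
Dose 4 (370 mg at t=21 h): 370·exp(−0.03466·26) = 150.267 mg/L
Dose 5 (70 mg at t=28 h): 70·exp(−0.03466·19) = 36.234 mg/L
Dose 6 (355 mg at t=35 h): 355·exp(−0.03466·12) = 234.213 mg/L
Dose 7 (25 mg at t=42 h): 25·exp(−0.03466·5) = 21.022 mg/L
C(47) = 85.324 + 43.750 + 35.050 + 150.267 + 36.234 + 234.213 + 21.022 = 605.860 mg/L

605.860 mg/L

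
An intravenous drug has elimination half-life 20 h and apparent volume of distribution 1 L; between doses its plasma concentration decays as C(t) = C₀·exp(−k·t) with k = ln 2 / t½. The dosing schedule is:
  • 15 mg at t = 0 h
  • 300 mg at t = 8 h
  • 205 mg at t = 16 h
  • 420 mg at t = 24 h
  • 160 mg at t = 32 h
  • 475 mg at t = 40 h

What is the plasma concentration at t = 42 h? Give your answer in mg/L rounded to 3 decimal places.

960.491 mg/L

k = ln 2 / 20 = 0.03466 per h
Dose 1 (15 mg at t=0 h): 15·exp(−0.03466·42) = 3.499 mg/L
Dose 2 (300 mg at t=8 h): 300·exp(−0.03466·34) = 92.336 mg/L
Dose 3 (205 mg at t=16 h): 205·exp(−0.03466·26) = 83.256 mg/L
Dose 4 (420 mg at t=24 h): 420·exp(−0.03466·18) = 225.072 mg/L
Dose 5 (160 mg at t=32 h): 160·exp(−0.03466·10) = 113.137 mg/L
Dose 6 (475 mg at t=40 h): 475·exp(−0.03466·2) = 443.191 mg/L
C(42) = 3.499 + 92.336 + 83.256 + 225.072 + 113.137 + 443.191 = 960.491 mg/L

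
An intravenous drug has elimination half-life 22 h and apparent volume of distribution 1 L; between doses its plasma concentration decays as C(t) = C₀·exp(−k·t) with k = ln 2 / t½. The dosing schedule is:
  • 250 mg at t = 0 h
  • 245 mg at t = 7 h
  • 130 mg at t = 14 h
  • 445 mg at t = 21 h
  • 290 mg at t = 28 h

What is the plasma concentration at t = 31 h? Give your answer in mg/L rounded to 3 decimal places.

873.826 mg/L

k = ln 2 / 22 = 0.03151 per h
Dose 1 (250 mg at t=0 h): 250·exp(−0.03151·31) = 94.137 mg/L
Dose 2 (245 mg at t=7 h): 245·exp(−0.03151·24) = 115.019 mg/L
Dose 3 (130 mg at t=14 h): 130·exp(−0.03151·17) = 76.090 mg/L
Dose 4 (445 mg at t=21 h): 445·exp(−0.03151·10) = 324.734 mg/L
Dose 5 (290 mg at t=28 h): 290·exp(−0.03151·3) = 263.845 mg/L
C(31) = 94.137 + 115.019 + 76.090 + 324.734 + 263.845 = 873.826 mg/L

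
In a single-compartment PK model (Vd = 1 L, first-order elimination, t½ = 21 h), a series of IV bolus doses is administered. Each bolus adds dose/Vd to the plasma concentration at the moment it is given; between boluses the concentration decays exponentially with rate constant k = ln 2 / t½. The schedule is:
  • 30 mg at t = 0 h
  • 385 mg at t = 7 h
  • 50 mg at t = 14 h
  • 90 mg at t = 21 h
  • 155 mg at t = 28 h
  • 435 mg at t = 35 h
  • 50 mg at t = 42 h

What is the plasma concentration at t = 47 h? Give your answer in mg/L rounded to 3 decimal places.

k = ln 2 / 21 = 0.03301 per h
Dose 1 (30 mg at t=0 h): 30·exp(−0.03301·47) = 6.359 mg/L
Dose 2 (385 mg at t=7 h): 385·exp(−0.03301·40) = 102.818 mg/L
Dose 3 (50 mg at t=14 h): 50·exp(−0.03301·33) = 16.824 mg/L
Dose 4 (90 mg at t=21 h): 90·exp(−0.03301·26) = 38.154 mg/L
Dose 5 (155 mg at t=28 h): 155·exp(−0.03301·19) = 82.789 mg/L
Dose 6 (435 mg at t=35 h): 435·exp(−0.03301·12) = 292.733 mg/L
Dose 7 (50 mg at t=42 h): 50·exp(−0.03301·5) = 42.393 mg/L
C(47) = 6.359 + 102.818 + 16.824 + 38.154 + 82.789 + 292.733 + 42.393 = 582.070 mg/L

582.070 mg/L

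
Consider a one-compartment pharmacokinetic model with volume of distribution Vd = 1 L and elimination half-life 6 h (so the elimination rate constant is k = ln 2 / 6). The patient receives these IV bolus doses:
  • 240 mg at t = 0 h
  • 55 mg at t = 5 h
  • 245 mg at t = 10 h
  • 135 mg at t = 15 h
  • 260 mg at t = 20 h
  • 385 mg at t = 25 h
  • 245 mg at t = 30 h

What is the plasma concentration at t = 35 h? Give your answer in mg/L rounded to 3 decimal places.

337.695 mg/L

k = ln 2 / 6 = 0.11552 per h
Dose 1 (240 mg at t=0 h): 240·exp(−0.11552·35) = 4.209 mg/L
Dose 2 (55 mg at t=5 h): 55·exp(−0.11552·30) = 1.719 mg/L
Dose 3 (245 mg at t=10 h): 245·exp(−0.11552·25) = 13.642 mg/L
Dose 4 (135 mg at t=15 h): 135·exp(−0.11552·20) = 13.394 mg/L
Dose 5 (260 mg at t=20 h): 260·exp(−0.11552·15) = 45.962 mg/L
Dose 6 (385 mg at t=25 h): 385·exp(−0.11552·10) = 121.267 mg/L
Dose 7 (245 mg at t=30 h): 245·exp(−0.11552·5) = 137.502 mg/L
C(35) = 4.209 + 1.719 + 13.642 + 13.394 + 45.962 + 121.267 + 137.502 = 337.695 mg/L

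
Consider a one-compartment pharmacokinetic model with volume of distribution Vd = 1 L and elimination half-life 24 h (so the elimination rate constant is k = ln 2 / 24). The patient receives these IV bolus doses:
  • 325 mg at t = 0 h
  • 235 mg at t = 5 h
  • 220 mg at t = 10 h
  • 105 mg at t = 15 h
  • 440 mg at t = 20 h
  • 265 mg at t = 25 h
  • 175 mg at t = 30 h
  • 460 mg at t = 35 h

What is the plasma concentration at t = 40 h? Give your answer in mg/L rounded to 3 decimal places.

1279.414 mg/L

k = ln 2 / 24 = 0.02888 per h
Dose 1 (325 mg at t=0 h): 325·exp(−0.02888·40) = 102.369 mg/L
Dose 2 (235 mg at t=5 h): 235·exp(−0.02888·35) = 85.520 mg/L
Dose 3 (220 mg at t=10 h): 220·exp(−0.02888·30) = 92.499 mg/L
Dose 4 (105 mg at t=15 h): 105·exp(−0.02888·25) = 51.005 mg/L
Dose 5 (440 mg at t=20 h): 440·exp(−0.02888·20) = 246.942 mg/L
Dose 6 (265 mg at t=25 h): 265·exp(−0.02888·15) = 171.831 mg/L
Dose 7 (175 mg at t=30 h): 175·exp(−0.02888·10) = 131.102 mg/L
Dose 8 (460 mg at t=35 h): 460·exp(−0.02888·5) = 398.147 mg/L
C(40) = 102.369 + 85.520 + 92.499 + 51.005 + 246.942 + 171.831 + 131.102 + 398.147 = 1279.414 mg/L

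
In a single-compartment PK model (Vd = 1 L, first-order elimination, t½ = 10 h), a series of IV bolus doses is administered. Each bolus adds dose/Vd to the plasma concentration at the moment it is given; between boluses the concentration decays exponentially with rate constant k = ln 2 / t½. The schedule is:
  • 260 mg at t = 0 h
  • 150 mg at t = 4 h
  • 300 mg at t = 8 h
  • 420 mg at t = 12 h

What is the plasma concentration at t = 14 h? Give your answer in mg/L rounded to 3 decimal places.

k = ln 2 / 10 = 0.06931 per h
Dose 1 (260 mg at t=0 h): 260·exp(−0.06931·14) = 98.522 mg/L
Dose 2 (150 mg at t=4 h): 150·exp(−0.06931·10) = 75.000 mg/L
Dose 3 (300 mg at t=8 h): 300·exp(−0.06931·6) = 197.926 mg/L
Dose 4 (420 mg at t=12 h): 420·exp(−0.06931·2) = 365.631 mg/L
C(14) = 98.522 + 75.000 + 197.926 + 365.631 = 737.079 mg/L

737.079 mg/L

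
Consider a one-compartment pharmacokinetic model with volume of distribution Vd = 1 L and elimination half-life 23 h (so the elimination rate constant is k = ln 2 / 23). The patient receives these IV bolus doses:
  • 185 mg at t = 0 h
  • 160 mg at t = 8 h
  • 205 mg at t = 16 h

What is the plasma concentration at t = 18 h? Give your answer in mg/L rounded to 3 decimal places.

k = ln 2 / 23 = 0.03014 per h
Dose 1 (185 mg at t=0 h): 185·exp(−0.03014·18) = 107.543 mg/L
Dose 2 (160 mg at t=8 h): 160·exp(−0.03014·10) = 118.369 mg/L
Dose 3 (205 mg at t=16 h): 205·exp(−0.03014·2) = 193.009 mg/L
C(18) = 107.543 + 118.369 + 193.009 = 418.921 mg/L

418.921 mg/L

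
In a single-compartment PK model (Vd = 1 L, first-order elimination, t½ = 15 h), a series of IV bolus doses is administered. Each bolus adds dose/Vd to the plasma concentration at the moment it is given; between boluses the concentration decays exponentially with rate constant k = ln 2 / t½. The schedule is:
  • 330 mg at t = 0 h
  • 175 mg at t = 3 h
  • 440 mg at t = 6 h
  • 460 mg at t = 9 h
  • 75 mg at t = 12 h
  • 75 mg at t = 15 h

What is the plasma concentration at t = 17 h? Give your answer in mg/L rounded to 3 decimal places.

k = ln 2 / 15 = 0.04621 per h
Dose 1 (330 mg at t=0 h): 330·exp(−0.04621·17) = 150.434 mg/L
Dose 2 (175 mg at t=3 h): 175·exp(−0.04621·14) = 91.638 mg/L
Dose 3 (440 mg at t=6 h): 440·exp(−0.04621·11) = 264.666 mg/L
Dose 4 (460 mg at t=9 h): 460·exp(−0.04621·8) = 317.840 mg/L
Dose 5 (75 mg at t=12 h): 75·exp(−0.04621·5) = 59.528 mg/L
Dose 6 (75 mg at t=15 h): 75·exp(−0.04621·2) = 68.379 mg/L
C(17) = 150.434 + 91.638 + 264.666 + 317.840 + 59.528 + 68.379 = 952.485 mg/L

952.485 mg/L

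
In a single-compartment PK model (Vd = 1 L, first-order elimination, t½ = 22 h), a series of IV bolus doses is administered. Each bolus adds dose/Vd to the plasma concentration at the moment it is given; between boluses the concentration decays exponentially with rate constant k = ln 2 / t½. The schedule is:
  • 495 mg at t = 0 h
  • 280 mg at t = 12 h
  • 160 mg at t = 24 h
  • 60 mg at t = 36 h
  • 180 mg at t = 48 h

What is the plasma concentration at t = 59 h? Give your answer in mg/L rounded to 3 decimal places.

350.293 mg/L

k = ln 2 / 22 = 0.03151 per h
Dose 1 (495 mg at t=0 h): 495·exp(−0.03151·59) = 77.143 mg/L
Dose 2 (280 mg at t=12 h): 280·exp(−0.03151·47) = 63.687 mg/L
Dose 3 (160 mg at t=24 h): 160·exp(−0.03151·35) = 53.114 mg/L
Dose 4 (60 mg at t=36 h): 60·exp(−0.03151·23) = 29.070 mg/L
Dose 5 (180 mg at t=48 h): 180·exp(−0.03151·11) = 127.279 mg/L
C(59) = 77.143 + 63.687 + 53.114 + 29.070 + 127.279 = 350.293 mg/L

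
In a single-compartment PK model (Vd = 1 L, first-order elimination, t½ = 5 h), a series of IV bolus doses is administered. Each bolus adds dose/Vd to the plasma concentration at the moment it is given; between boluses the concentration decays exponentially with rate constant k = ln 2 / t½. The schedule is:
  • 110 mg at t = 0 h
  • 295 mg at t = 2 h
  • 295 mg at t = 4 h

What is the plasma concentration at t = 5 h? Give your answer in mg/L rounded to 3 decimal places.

506.440 mg/L

k = ln 2 / 5 = 0.13863 per h
Dose 1 (110 mg at t=0 h): 110·exp(−0.13863·5) = 55.000 mg/L
Dose 2 (295 mg at t=2 h): 295·exp(−0.13863·3) = 194.627 mg/L
Dose 3 (295 mg at t=4 h): 295·exp(−0.13863·1) = 256.812 mg/L
C(5) = 55.000 + 194.627 + 256.812 = 506.440 mg/L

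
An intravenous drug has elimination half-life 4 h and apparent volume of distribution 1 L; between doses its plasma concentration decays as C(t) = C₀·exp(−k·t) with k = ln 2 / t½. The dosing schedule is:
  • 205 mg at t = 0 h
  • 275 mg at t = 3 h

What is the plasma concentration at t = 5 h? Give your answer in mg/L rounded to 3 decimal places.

k = ln 2 / 4 = 0.17329 per h
Dose 1 (205 mg at t=0 h): 205·exp(−0.17329·5) = 86.192 mg/L
Dose 2 (275 mg at t=3 h): 275·exp(−0.17329·2) = 194.454 mg/L
C(5) = 86.192 + 194.454 = 280.646 mg/L

280.646 mg/L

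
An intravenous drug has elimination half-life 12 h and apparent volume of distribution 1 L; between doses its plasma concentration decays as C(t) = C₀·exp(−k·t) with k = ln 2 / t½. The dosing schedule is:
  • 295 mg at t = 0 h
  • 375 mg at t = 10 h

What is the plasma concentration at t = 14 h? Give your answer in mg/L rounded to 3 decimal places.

429.045 mg/L

k = ln 2 / 12 = 0.05776 per h
Dose 1 (295 mg at t=0 h): 295·exp(−0.05776·14) = 131.408 mg/L
Dose 2 (375 mg at t=10 h): 375·exp(−0.05776·4) = 297.638 mg/L
C(14) = 131.408 + 297.638 = 429.045 mg/L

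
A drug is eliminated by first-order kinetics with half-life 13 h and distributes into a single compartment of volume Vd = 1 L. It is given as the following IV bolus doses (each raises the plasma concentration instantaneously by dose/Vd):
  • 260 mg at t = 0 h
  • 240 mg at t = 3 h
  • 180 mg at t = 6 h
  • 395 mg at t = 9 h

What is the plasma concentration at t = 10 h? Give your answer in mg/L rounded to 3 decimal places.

837.710 mg/L

k = ln 2 / 13 = 0.05332 per h
Dose 1 (260 mg at t=0 h): 260·exp(−0.05332·10) = 152.550 mg/L
Dose 2 (240 mg at t=3 h): 240·exp(−0.05332·7) = 165.241 mg/L
Dose 3 (180 mg at t=6 h): 180·exp(−0.05332·4) = 145.428 mg/L
Dose 4 (395 mg at t=9 h): 395·exp(−0.05332·1) = 374.491 mg/L
C(10) = 152.550 + 165.241 + 145.428 + 374.491 = 837.710 mg/L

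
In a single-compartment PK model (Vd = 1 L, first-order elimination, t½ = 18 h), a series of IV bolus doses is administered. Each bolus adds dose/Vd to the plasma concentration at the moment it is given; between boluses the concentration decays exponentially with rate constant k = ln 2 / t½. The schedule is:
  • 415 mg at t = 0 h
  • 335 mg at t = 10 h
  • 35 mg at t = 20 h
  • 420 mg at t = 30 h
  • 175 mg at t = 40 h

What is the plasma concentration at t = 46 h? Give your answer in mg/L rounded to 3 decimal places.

532.911 mg/L

k = ln 2 / 18 = 0.03851 per h
Dose 1 (415 mg at t=0 h): 415·exp(−0.03851·46) = 70.591 mg/L
Dose 2 (335 mg at t=10 h): 335·exp(−0.03851·36) = 83.750 mg/L
Dose 3 (35 mg at t=20 h): 35·exp(−0.03851·26) = 12.860 mg/L
Dose 4 (420 mg at t=30 h): 420·exp(−0.03851·16) = 226.813 mg/L
Dose 5 (175 mg at t=40 h): 175·exp(−0.03851·6) = 138.898 mg/L
C(46) = 70.591 + 83.750 + 12.860 + 226.813 + 138.898 = 532.911 mg/L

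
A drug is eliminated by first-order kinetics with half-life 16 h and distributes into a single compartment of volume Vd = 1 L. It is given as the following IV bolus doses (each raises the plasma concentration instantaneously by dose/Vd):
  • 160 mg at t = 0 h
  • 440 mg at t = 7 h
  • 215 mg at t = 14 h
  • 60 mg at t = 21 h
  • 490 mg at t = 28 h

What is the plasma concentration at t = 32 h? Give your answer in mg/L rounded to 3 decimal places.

k = ln 2 / 16 = 0.04332 per h
Dose 1 (160 mg at t=0 h): 160·exp(−0.04332·32) = 40.000 mg/L
Dose 2 (440 mg at t=7 h): 440·exp(−0.04332·25) = 148.968 mg/L
Dose 3 (215 mg at t=14 h): 215·exp(−0.04332·18) = 98.578 mg/L
Dose 4 (60 mg at t=21 h): 60·exp(−0.04332·11) = 37.256 mg/L
Dose 5 (490 mg at t=28 h): 490·exp(−0.04332·4) = 412.039 mg/L
C(32) = 40.000 + 148.968 + 98.578 + 37.256 + 412.039 = 736.841 mg/L

736.841 mg/L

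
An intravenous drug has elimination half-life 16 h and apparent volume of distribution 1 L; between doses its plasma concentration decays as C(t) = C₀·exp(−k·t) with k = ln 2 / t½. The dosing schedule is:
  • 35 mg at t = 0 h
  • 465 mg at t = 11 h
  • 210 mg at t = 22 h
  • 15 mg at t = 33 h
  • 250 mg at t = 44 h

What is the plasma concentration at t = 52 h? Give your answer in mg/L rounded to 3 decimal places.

k = ln 2 / 16 = 0.04332 per h
Dose 1 (35 mg at t=0 h): 35·exp(−0.04332·52) = 3.679 mg/L
Dose 2 (465 mg at t=11 h): 465·exp(−0.04332·41) = 78.716 mg/L
Dose 3 (210 mg at t=22 h): 210·exp(−0.04332·30) = 57.252 mg/L
Dose 4 (15 mg at t=33 h): 15·exp(−0.04332·19) = 6.586 mg/L
Dose 5 (250 mg at t=44 h): 250·exp(−0.04332·8) = 176.777 mg/L
C(52) = 3.679 + 78.716 + 57.252 + 6.586 + 176.777 = 323.009 mg/L

323.009 mg/L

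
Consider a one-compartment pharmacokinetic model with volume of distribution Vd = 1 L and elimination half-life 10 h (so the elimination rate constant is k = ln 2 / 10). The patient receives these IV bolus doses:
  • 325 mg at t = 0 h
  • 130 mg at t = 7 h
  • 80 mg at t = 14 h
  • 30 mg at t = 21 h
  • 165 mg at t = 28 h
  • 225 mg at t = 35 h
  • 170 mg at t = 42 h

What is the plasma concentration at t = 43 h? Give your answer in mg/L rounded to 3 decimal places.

390.647 mg/L

k = ln 2 / 10 = 0.06931 per h
Dose 1 (325 mg at t=0 h): 325·exp(−0.06931·43) = 16.499 mg/L
Dose 2 (130 mg at t=7 h): 130·exp(−0.06931·36) = 10.721 mg/L
Dose 3 (80 mg at t=14 h): 80·exp(−0.06931·29) = 10.718 mg/L
Dose 4 (30 mg at t=21 h): 30·exp(−0.06931·22) = 6.529 mg/L
Dose 5 (165 mg at t=28 h): 165·exp(−0.06931·15) = 58.336 mg/L
Dose 6 (225 mg at t=35 h): 225·exp(−0.06931·8) = 129.229 mg/L
Dose 7 (170 mg at t=42 h): 170·exp(−0.06931·1) = 158.616 mg/L
C(43) = 16.499 + 10.721 + 10.718 + 6.529 + 58.336 + 129.229 + 158.616 = 390.647 mg/L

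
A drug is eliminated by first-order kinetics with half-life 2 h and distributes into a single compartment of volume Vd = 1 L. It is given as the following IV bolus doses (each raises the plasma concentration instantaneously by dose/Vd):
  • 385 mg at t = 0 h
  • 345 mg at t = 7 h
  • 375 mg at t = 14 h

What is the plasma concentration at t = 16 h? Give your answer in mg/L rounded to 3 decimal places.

204.251 mg/L

k = ln 2 / 2 = 0.34657 per h
Dose 1 (385 mg at t=0 h): 385·exp(−0.34657·16) = 1.504 mg/L
Dose 2 (345 mg at t=7 h): 345·exp(−0.34657·9) = 15.247 mg/L
Dose 3 (375 mg at t=14 h): 375·exp(−0.34657·2) = 187.500 mg/L
C(16) = 1.504 + 15.247 + 187.500 = 204.251 mg/L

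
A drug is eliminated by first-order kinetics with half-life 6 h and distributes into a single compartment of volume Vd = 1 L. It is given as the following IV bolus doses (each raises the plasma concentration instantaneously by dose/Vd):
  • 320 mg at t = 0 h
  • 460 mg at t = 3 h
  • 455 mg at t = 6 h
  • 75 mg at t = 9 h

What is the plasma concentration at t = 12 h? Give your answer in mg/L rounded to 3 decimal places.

523.168 mg/L

k = ln 2 / 6 = 0.11552 per h
Dose 1 (320 mg at t=0 h): 320·exp(−0.11552·12) = 80.000 mg/L
Dose 2 (460 mg at t=3 h): 460·exp(−0.11552·9) = 162.635 mg/L
Dose 3 (455 mg at t=6 h): 455·exp(−0.11552·6) = 227.500 mg/L
Dose 4 (75 mg at t=9 h): 75·exp(−0.11552·3) = 53.033 mg/L
C(12) = 80.000 + 162.635 + 227.500 + 53.033 = 523.168 mg/L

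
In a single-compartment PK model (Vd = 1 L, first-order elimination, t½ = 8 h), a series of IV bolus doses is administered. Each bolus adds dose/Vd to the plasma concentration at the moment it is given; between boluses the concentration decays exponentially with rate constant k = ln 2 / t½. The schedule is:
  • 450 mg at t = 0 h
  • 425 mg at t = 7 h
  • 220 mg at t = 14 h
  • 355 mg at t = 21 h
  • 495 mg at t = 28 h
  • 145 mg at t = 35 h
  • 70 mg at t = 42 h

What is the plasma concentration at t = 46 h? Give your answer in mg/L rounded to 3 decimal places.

k = ln 2 / 8 = 0.08664 per h
Dose 1 (450 mg at t=0 h): 450·exp(−0.08664·46) = 8.362 mg/L
Dose 2 (425 mg at t=7 h): 425·exp(−0.08664·39) = 14.483 mg/L
Dose 3 (220 mg at t=14 h): 220·exp(−0.08664·32) = 13.750 mg/L
Dose 4 (355 mg at t=21 h): 355·exp(−0.08664·25) = 40.692 mg/L
Dose 5 (495 mg at t=28 h): 495·exp(−0.08664·18) = 104.061 mg/L
Dose 6 (145 mg at t=35 h): 145·exp(−0.08664·11) = 55.905 mg/L
Dose 7 (70 mg at t=42 h): 70·exp(−0.08664·4) = 49.497 mg/L
C(46) = 8.362 + 14.483 + 13.750 + 40.692 + 104.061 + 55.905 + 49.497 = 286.751 mg/L

286.751 mg/L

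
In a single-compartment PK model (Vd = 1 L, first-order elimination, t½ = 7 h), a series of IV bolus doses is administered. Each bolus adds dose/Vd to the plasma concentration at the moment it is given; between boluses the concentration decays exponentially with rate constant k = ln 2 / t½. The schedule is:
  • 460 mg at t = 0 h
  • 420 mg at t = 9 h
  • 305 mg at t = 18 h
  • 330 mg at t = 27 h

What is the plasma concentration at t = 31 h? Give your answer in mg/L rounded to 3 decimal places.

375.172 mg/L

k = ln 2 / 7 = 0.09902 per h
Dose 1 (460 mg at t=0 h): 460·exp(−0.09902·31) = 21.361 mg/L
Dose 2 (420 mg at t=9 h): 420·exp(−0.09902·22) = 47.550 mg/L
Dose 3 (305 mg at t=18 h): 305·exp(−0.09902·13) = 84.187 mg/L
Dose 4 (330 mg at t=27 h): 330·exp(−0.09902·4) = 222.074 mg/L
C(31) = 21.361 + 47.550 + 84.187 + 222.074 = 375.172 mg/L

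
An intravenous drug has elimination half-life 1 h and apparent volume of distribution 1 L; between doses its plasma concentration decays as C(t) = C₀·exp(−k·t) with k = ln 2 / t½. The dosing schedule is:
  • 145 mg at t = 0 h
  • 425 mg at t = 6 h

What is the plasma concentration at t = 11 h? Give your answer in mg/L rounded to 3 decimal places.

13.352 mg/L

k = ln 2 / 1 = 0.69315 per h
Dose 1 (145 mg at t=0 h): 145·exp(−0.69315·11) = 0.071 mg/L
Dose 2 (425 mg at t=6 h): 425·exp(−0.69315·5) = 13.281 mg/L
C(11) = 0.071 + 13.281 = 13.352 mg/L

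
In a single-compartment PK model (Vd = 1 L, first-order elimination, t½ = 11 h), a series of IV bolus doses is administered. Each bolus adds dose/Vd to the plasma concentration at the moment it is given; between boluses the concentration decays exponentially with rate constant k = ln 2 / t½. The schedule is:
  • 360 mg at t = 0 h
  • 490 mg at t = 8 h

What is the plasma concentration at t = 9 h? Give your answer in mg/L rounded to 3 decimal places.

k = ln 2 / 11 = 0.06301 per h
Dose 1 (360 mg at t=0 h): 360·exp(−0.06301·9) = 204.176 mg/L
Dose 2 (490 mg at t=8 h): 490·exp(−0.06301·1) = 460.076 mg/L
C(9) = 204.176 + 460.076 = 664.252 mg/L

664.252 mg/L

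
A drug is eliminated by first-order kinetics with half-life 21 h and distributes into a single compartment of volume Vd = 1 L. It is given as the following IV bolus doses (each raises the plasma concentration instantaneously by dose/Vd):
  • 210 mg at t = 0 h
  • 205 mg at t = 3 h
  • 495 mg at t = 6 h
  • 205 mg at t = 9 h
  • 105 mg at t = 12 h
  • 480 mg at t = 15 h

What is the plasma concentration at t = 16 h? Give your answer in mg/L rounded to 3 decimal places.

1332.296 mg/L

k = ln 2 / 21 = 0.03301 per h
Dose 1 (210 mg at t=0 h): 210·exp(−0.03301·16) = 123.841 mg/L
Dose 2 (205 mg at t=3 h): 205·exp(−0.03301·13) = 133.476 mg/L
Dose 3 (495 mg at t=6 h): 495·exp(−0.03301·10) = 355.842 mg/L
Dose 4 (205 mg at t=9 h): 205·exp(−0.03301·7) = 162.709 mg/L
Dose 5 (105 mg at t=12 h): 105·exp(−0.03301·4) = 92.013 mg/L
Dose 6 (480 mg at t=15 h): 480·exp(−0.03301·1) = 464.415 mg/L
C(16) = 123.841 + 133.476 + 355.842 + 162.709 + 92.013 + 464.415 = 1332.296 mg/L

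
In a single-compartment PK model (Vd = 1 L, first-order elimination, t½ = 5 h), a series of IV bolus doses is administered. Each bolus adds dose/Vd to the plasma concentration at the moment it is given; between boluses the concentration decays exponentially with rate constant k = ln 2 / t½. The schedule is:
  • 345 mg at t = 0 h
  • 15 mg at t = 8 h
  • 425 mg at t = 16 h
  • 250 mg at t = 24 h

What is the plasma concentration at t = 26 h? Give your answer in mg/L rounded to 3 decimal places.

306.337 mg/L

k = ln 2 / 5 = 0.13863 per h
Dose 1 (345 mg at t=0 h): 345·exp(−0.13863·26) = 9.386 mg/L
Dose 2 (15 mg at t=8 h): 15·exp(−0.13863·18) = 1.237 mg/L
Dose 3 (425 mg at t=16 h): 425·exp(−0.13863·10) = 106.250 mg/L
Dose 4 (250 mg at t=24 h): 250·exp(−0.13863·2) = 189.465 mg/L
C(26) = 9.386 + 1.237 + 106.250 + 189.465 = 306.337 mg/L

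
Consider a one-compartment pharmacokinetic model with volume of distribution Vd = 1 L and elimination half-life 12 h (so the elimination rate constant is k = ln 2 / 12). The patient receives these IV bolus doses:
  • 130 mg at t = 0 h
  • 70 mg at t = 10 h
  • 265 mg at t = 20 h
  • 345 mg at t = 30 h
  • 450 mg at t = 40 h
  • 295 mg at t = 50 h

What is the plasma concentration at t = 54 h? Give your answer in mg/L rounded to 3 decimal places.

k = ln 2 / 12 = 0.05776 per h
Dose 1 (130 mg at t=0 h): 130·exp(−0.05776·54) = 5.745 mg/L
Dose 2 (70 mg at t=10 h): 70·exp(−0.05776·44) = 5.512 mg/L
Dose 3 (265 mg at t=20 h): 265·exp(−0.05776·34) = 37.182 mg/L
Dose 4 (345 mg at t=30 h): 345·exp(−0.05776·24) = 86.250 mg/L
Dose 5 (450 mg at t=40 h): 450·exp(−0.05776·14) = 200.452 mg/L
Dose 6 (295 mg at t=50 h): 295·exp(−0.05776·4) = 234.142 mg/L
C(54) = 5.745 + 5.512 + 37.182 + 86.250 + 200.452 + 234.142 = 569.283 mg/L

569.283 mg/L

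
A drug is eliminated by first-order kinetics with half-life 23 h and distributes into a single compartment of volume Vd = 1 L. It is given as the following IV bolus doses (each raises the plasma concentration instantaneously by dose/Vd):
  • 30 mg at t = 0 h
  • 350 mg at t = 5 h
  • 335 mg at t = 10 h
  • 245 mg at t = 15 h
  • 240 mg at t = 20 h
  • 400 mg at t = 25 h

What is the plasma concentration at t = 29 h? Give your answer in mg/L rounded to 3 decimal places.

k = ln 2 / 23 = 0.03014 per h
Dose 1 (30 mg at t=0 h): 30·exp(−0.03014·29) = 12.519 mg/L
Dose 2 (350 mg at t=5 h): 350·exp(−0.03014·24) = 169.805 mg/L
Dose 3 (335 mg at t=10 h): 335·exp(−0.03014·19) = 188.959 mg/L
Dose 4 (245 mg at t=15 h): 245·exp(−0.03014·14) = 160.668 mg/L
Dose 5 (240 mg at t=20 h): 240·exp(−0.03014·9) = 182.986 mg/L
Dose 6 (400 mg at t=25 h): 400·exp(−0.03014·4) = 354.574 mg/L
C(29) = 12.519 + 169.805 + 188.959 + 160.668 + 182.986 + 354.574 = 1069.511 mg/L

1069.511 mg/L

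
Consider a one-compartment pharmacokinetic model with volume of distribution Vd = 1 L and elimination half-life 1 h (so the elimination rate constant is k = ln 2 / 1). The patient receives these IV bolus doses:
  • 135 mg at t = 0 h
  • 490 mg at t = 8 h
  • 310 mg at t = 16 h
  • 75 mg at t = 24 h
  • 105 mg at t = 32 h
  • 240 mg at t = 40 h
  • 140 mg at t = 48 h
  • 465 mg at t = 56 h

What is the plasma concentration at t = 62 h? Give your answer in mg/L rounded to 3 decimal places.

k = ln 2 / 1 = 0.69315 per h
Dose 1 (135 mg at t=0 h): 135·exp(−0.69315·62) = 0.000 mg/L
Dose 2 (490 mg at t=8 h): 490·exp(−0.69315·54) = 0.000 mg/L
Dose 3 (310 mg at t=16 h): 310·exp(−0.69315·46) = 0.000 mg/L
Dose 4 (75 mg at t=24 h): 75·exp(−0.69315·38) = 0.000 mg/L
Dose 5 (105 mg at t=32 h): 105·exp(−0.69315·30) = 0.000 mg/L
Dose 6 (240 mg at t=40 h): 240·exp(−0.69315·22) = 0.000 mg/L
Dose 7 (140 mg at t=48 h): 140·exp(−0.69315·14) = 0.009 mg/L
Dose 8 (465 mg at t=56 h): 465·exp(−0.69315·6) = 7.266 mg/L
C(62) = 0.000 + 0.000 + 0.000 + 0.000 + 0.000 + 0.000 + 0.009 + 7.266 = 7.274 mg/L

7.274 mg/L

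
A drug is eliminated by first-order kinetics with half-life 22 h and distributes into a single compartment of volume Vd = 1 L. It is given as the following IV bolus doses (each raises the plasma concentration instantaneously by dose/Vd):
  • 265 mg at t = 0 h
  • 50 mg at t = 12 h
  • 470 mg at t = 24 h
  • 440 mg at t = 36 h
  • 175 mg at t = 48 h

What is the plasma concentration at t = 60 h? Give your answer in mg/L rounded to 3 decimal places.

528.691 mg/L

k = ln 2 / 22 = 0.03151 per h
Dose 1 (265 mg at t=0 h): 265·exp(−0.03151·60) = 40.018 mg/L
Dose 2 (50 mg at t=12 h): 50·exp(−0.03151·48) = 11.020 mg/L
Dose 3 (470 mg at t=24 h): 470·exp(−0.03151·36) = 151.183 mg/L
Dose 4 (440 mg at t=36 h): 440·exp(−0.03151·24) = 206.565 mg/L
Dose 5 (175 mg at t=48 h): 175·exp(−0.03151·12) = 119.906 mg/L
C(60) = 40.018 + 11.020 + 151.183 + 206.565 + 119.906 = 528.691 mg/L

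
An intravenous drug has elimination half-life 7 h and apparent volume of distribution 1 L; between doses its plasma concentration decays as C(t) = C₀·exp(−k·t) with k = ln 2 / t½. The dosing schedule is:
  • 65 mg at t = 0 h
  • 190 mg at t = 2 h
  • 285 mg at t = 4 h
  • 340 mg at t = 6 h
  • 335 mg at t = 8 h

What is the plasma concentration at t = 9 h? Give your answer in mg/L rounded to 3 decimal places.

k = ln 2 / 7 = 0.09902 per h
Dose 1 (65 mg at t=0 h): 65·exp(−0.09902·9) = 26.661 mg/L
Dose 2 (190 mg at t=2 h): 190·exp(−0.09902·7) = 95.000 mg/L
Dose 3 (285 mg at t=4 h): 285·exp(−0.09902·5) = 173.709 mg/L
Dose 4 (340 mg at t=6 h): 340·exp(−0.09902·3) = 252.619 mg/L
Dose 5 (335 mg at t=8 h): 335·exp(−0.09902·1) = 303.417 mg/L
C(9) = 26.661 + 95.000 + 173.709 + 252.619 + 303.417 = 851.407 mg/L

851.407 mg/L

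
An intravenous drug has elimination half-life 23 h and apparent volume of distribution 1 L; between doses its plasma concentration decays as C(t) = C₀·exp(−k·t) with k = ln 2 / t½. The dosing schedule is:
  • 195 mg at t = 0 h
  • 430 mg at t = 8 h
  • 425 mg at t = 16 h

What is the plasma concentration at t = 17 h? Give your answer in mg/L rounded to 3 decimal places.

k = ln 2 / 23 = 0.03014 per h
Dose 1 (195 mg at t=0 h): 195·exp(−0.03014·17) = 116.825 mg/L
Dose 2 (430 mg at t=8 h): 430·exp(−0.03014·9) = 327.849 mg/L
Dose 3 (425 mg at t=16 h): 425·exp(−0.03014·1) = 412.383 mg/L
C(17) = 116.825 + 327.849 + 412.383 = 857.057 mg/L

857.057 mg/L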